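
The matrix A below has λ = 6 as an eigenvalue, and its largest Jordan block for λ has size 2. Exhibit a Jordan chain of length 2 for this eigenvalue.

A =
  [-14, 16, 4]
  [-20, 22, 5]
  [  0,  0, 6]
A Jordan chain for λ = 6 of length 2:
v_1 = (4, 5, 0)ᵀ
v_2 = (0, 0, 1)ᵀ

Let N = A − (6)·I. We want v_2 with N^2 v_2 = 0 but N^1 v_2 ≠ 0; then v_{j-1} := N · v_j for j = 2, …, 2.

Pick v_2 = (0, 0, 1)ᵀ.
Then v_1 = N · v_2 = (4, 5, 0)ᵀ.

Sanity check: (A − (6)·I) v_1 = (0, 0, 0)ᵀ = 0. ✓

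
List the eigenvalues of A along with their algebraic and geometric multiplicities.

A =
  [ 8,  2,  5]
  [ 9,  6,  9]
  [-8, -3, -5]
λ = 3: alg = 3, geom = 1

Step 1 — factor the characteristic polynomial to read off the algebraic multiplicities:
  χ_A(x) = (x - 3)^3

Step 2 — compute geometric multiplicities via the rank-nullity identity g(λ) = n − rank(A − λI):
  rank(A − (3)·I) = 2, so dim ker(A − (3)·I) = n − 2 = 1

Summary:
  λ = 3: algebraic multiplicity = 3, geometric multiplicity = 1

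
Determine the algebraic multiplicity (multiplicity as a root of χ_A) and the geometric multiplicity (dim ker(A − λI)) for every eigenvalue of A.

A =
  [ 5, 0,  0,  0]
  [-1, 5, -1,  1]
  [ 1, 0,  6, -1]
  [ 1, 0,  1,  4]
λ = 5: alg = 4, geom = 3

Step 1 — factor the characteristic polynomial to read off the algebraic multiplicities:
  χ_A(x) = (x - 5)^4

Step 2 — compute geometric multiplicities via the rank-nullity identity g(λ) = n − rank(A − λI):
  rank(A − (5)·I) = 1, so dim ker(A − (5)·I) = n − 1 = 3

Summary:
  λ = 5: algebraic multiplicity = 4, geometric multiplicity = 3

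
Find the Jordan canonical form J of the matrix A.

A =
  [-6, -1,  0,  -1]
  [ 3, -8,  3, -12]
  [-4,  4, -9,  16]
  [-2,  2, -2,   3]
J_3(-5) ⊕ J_1(-5)

The characteristic polynomial is
  det(x·I − A) = x^4 + 20*x^3 + 150*x^2 + 500*x + 625 = (x + 5)^4

Eigenvalues and multiplicities (the geometric multiplicity of λ is n − rank(A − λI), which equals the number of Jordan blocks for λ):
  λ = -5: algebraic multiplicity = 4, geometric multiplicity = 2

Determining the block sizes for each eigenvalue:
  λ = -5: with am = 4 and gm = 2, the partition is not yet determined (e.g. several partitions of 4 into 2 parts exist). Let N = A − (-5)·I. Computing rank(N^1) = 2, rank(N^2) = 1, rank(N^3) = 0; the number of blocks of size ≥ j is rank(N^{j−1}) − rank(N^j), giving [2, 1, 1]. So we have 1 block(s) of size 3, 1 block(s) of size 1 → block sizes [3, 1]

Assembling the blocks gives a Jordan form
J =
  [-5,  1,  0,  0]
  [ 0, -5,  1,  0]
  [ 0,  0, -5,  0]
  [ 0,  0,  0, -5]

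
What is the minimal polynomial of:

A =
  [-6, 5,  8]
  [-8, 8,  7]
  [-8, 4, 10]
x^3 - 12*x^2 + 48*x - 64

The characteristic polynomial is χ_A(x) = (x - 4)^3, so the eigenvalues are known. The minimal polynomial is
  m_A(x) = Π_λ (x − λ)^{k_λ}
where k_λ is the size of the *largest* Jordan block for λ (equivalently, the smallest k with (A − λI)^k v = 0 for every generalised eigenvector v of λ).

  λ = 4: largest Jordan block has size 3, contributing (x − 4)^3

So m_A(x) = (x - 4)^3 = x^3 - 12*x^2 + 48*x - 64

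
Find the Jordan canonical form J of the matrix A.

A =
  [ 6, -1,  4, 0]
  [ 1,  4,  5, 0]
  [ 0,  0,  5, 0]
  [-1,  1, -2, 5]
J_3(5) ⊕ J_1(5)

The characteristic polynomial is
  det(x·I − A) = x^4 - 20*x^3 + 150*x^2 - 500*x + 625 = (x - 5)^4

Eigenvalues and multiplicities (the geometric multiplicity of λ is n − rank(A − λI), which equals the number of Jordan blocks for λ):
  λ = 5: algebraic multiplicity = 4, geometric multiplicity = 2

Determining the block sizes for each eigenvalue:
  λ = 5: with am = 4 and gm = 2, the partition is not yet determined (e.g. several partitions of 4 into 2 parts exist). Let N = A − (5)·I. Computing rank(N^1) = 2, rank(N^2) = 1, rank(N^3) = 0; the number of blocks of size ≥ j is rank(N^{j−1}) − rank(N^j), giving [2, 1, 1]. So we have 1 block(s) of size 3, 1 block(s) of size 1 → block sizes [3, 1]

Assembling the blocks gives a Jordan form
J =
  [5, 1, 0, 0]
  [0, 5, 1, 0]
  [0, 0, 5, 0]
  [0, 0, 0, 5]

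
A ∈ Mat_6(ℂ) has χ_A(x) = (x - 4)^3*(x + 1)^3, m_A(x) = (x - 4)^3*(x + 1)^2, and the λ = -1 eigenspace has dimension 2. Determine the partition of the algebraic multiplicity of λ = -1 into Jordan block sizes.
Block sizes for λ = -1: [2, 1]

Step 1 — from the characteristic polynomial, algebraic multiplicity of λ = -1 is 3. From dim ker(A − (-1)·I) = 2, there are exactly 2 Jordan blocks for λ = -1.
Step 2 — from the minimal polynomial, the factor (x + 1)^2 tells us the largest block for λ = -1 has size 2.
Step 3 — with total size 3, 2 blocks, and largest block 2, the block sizes (in nonincreasing order) are [2, 1].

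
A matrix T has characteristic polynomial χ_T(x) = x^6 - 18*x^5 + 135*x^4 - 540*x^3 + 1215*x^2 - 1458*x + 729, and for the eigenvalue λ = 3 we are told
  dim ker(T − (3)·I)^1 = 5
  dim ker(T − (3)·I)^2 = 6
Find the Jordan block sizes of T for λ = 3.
Block sizes for λ = 3: [2, 1, 1, 1, 1]

From the dimensions of kernels of powers, the number of Jordan blocks of size at least j is d_j − d_{j−1} where d_j = dim ker(N^j) (with d_0 = 0). Computing the differences gives [5, 1].
The number of blocks of size exactly k is (#blocks of size ≥ k) − (#blocks of size ≥ k + 1), so the partition is: 4 block(s) of size 1, 1 block(s) of size 2.
In nonincreasing order the block sizes are [2, 1, 1, 1, 1].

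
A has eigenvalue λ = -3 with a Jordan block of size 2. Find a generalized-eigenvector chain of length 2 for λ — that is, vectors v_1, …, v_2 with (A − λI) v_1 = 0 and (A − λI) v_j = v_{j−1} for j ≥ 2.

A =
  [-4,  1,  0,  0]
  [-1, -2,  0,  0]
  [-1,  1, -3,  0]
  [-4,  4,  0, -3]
A Jordan chain for λ = -3 of length 2:
v_1 = (-1, -1, -1, -4)ᵀ
v_2 = (1, 0, 0, 0)ᵀ

Let N = A − (-3)·I. We want v_2 with N^2 v_2 = 0 but N^1 v_2 ≠ 0; then v_{j-1} := N · v_j for j = 2, …, 2.

Pick v_2 = (1, 0, 0, 0)ᵀ.
Then v_1 = N · v_2 = (-1, -1, -1, -4)ᵀ.

Sanity check: (A − (-3)·I) v_1 = (0, 0, 0, 0)ᵀ = 0. ✓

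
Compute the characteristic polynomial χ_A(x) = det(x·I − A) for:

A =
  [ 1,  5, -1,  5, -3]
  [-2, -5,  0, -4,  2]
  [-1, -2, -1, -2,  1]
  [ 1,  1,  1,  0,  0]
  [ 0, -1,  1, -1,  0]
x^5 + 5*x^4 + 10*x^3 + 10*x^2 + 5*x + 1

Expanding det(x·I − A) (e.g. by cofactor expansion or by noting that A is similar to its Jordan form J, which has the same characteristic polynomial as A) gives
  χ_A(x) = x^5 + 5*x^4 + 10*x^3 + 10*x^2 + 5*x + 1
which factors as (x + 1)^5. The eigenvalues (with algebraic multiplicities) are λ = -1 with multiplicity 5.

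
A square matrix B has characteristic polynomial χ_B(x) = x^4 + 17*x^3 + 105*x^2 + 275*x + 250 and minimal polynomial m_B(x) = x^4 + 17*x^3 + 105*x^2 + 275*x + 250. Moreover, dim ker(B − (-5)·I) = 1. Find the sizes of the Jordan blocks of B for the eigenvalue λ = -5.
Block sizes for λ = -5: [3]

Step 1 — from the characteristic polynomial, algebraic multiplicity of λ = -5 is 3. From dim ker(B − (-5)·I) = 1, there are exactly 1 Jordan blocks for λ = -5.
Step 2 — from the minimal polynomial, the factor (x + 5)^3 tells us the largest block for λ = -5 has size 3.
Step 3 — with total size 3, 1 blocks, and largest block 3, the block sizes (in nonincreasing order) are [3].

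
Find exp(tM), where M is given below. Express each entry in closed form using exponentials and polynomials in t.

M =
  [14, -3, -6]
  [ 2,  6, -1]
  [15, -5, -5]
e^{tM} =
  [-15*t^2*exp(5*t)/2 + 9*t*exp(5*t) + exp(5*t), -3*t*exp(5*t), 9*t^2*exp(5*t)/2 - 6*t*exp(5*t)]
  [5*t^2*exp(5*t)/2 + 2*t*exp(5*t), t*exp(5*t) + exp(5*t), -3*t^2*exp(5*t)/2 - t*exp(5*t)]
  [-25*t^2*exp(5*t)/2 + 15*t*exp(5*t), -5*t*exp(5*t), 15*t^2*exp(5*t)/2 - 10*t*exp(5*t) + exp(5*t)]

Strategy: write M = P · J · P⁻¹ where J is a Jordan canonical form, so e^{tM} = P · e^{tJ} · P⁻¹, and e^{tJ} can be computed block-by-block.

M has Jordan form
J =
  [5, 1, 0]
  [0, 5, 1]
  [0, 0, 5]
(up to reordering of blocks).

Per-block formulas:
  For a 3×3 Jordan block J_3(5): exp(t · J_3(5)) = e^(5t)·(I + t·N + (t^2/2)·N^2), where N is the 3×3 nilpotent shift.

After assembling e^{tJ} and conjugating by P, we get:

e^{tM} =
  [-15*t^2*exp(5*t)/2 + 9*t*exp(5*t) + exp(5*t), -3*t*exp(5*t), 9*t^2*exp(5*t)/2 - 6*t*exp(5*t)]
  [5*t^2*exp(5*t)/2 + 2*t*exp(5*t), t*exp(5*t) + exp(5*t), -3*t^2*exp(5*t)/2 - t*exp(5*t)]
  [-25*t^2*exp(5*t)/2 + 15*t*exp(5*t), -5*t*exp(5*t), 15*t^2*exp(5*t)/2 - 10*t*exp(5*t) + exp(5*t)]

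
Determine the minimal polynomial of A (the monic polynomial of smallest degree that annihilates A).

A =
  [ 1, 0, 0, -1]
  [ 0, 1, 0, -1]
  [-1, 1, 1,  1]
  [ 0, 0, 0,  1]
x^2 - 2*x + 1

The characteristic polynomial is χ_A(x) = (x - 1)^4, so the eigenvalues are known. The minimal polynomial is
  m_A(x) = Π_λ (x − λ)^{k_λ}
where k_λ is the size of the *largest* Jordan block for λ (equivalently, the smallest k with (A − λI)^k v = 0 for every generalised eigenvector v of λ).

  λ = 1: largest Jordan block has size 2, contributing (x − 1)^2

So m_A(x) = (x - 1)^2 = x^2 - 2*x + 1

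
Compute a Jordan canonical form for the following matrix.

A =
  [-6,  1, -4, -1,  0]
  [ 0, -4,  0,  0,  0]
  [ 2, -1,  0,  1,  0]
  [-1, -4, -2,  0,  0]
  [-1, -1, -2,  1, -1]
J_1(-4) ⊕ J_1(-4) ⊕ J_2(-1) ⊕ J_1(-1)

The characteristic polynomial is
  det(x·I − A) = x^5 + 11*x^4 + 43*x^3 + 73*x^2 + 56*x + 16 = (x + 1)^3*(x + 4)^2

Eigenvalues and multiplicities (the geometric multiplicity of λ is n − rank(A − λI), which equals the number of Jordan blocks for λ):
  λ = -4: algebraic multiplicity = 2, geometric multiplicity = 2
  λ = -1: algebraic multiplicity = 3, geometric multiplicity = 2

Determining the block sizes for each eigenvalue:
  λ = -4: gm = am = 2, so every block has size 1 → block sizes [1, 1]
  λ = -1: 2 blocks summing to 3 forces exactly one block of size 2 and the rest size 1 → block sizes [2, 1]

Assembling the blocks gives a Jordan form
J =
  [-4,  0,  0,  0,  0]
  [ 0, -4,  0,  0,  0]
  [ 0,  0, -1,  1,  0]
  [ 0,  0,  0, -1,  0]
  [ 0,  0,  0,  0, -1]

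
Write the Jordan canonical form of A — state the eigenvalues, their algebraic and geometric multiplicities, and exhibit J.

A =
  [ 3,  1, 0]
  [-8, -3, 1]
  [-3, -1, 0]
J_3(0)

The characteristic polynomial is
  det(x·I − A) = x^3

Eigenvalues and multiplicities (the geometric multiplicity of λ is n − rank(A − λI), which equals the number of Jordan blocks for λ):
  λ = 0: algebraic multiplicity = 3, geometric multiplicity = 1

Determining the block sizes for each eigenvalue:
  λ = 0: one block (gm = 1), so the single block has size am = 3 → block sizes [3]

Assembling the blocks gives a Jordan form
J =
  [0, 1, 0]
  [0, 0, 1]
  [0, 0, 0]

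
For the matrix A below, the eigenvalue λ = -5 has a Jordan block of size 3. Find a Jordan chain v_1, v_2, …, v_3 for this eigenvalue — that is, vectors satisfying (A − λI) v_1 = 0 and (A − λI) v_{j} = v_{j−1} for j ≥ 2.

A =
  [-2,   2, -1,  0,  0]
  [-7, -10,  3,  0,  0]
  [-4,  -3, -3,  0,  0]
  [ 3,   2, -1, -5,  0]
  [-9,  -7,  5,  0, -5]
A Jordan chain for λ = -5 of length 3:
v_1 = (-1, 2, 1, -1, 2)ᵀ
v_2 = (3, -7, -4, 3, -9)ᵀ
v_3 = (1, 0, 0, 0, 0)ᵀ

Let N = A − (-5)·I. We want v_3 with N^3 v_3 = 0 but N^2 v_3 ≠ 0; then v_{j-1} := N · v_j for j = 3, …, 2.

Pick v_3 = (1, 0, 0, 0, 0)ᵀ.
Then v_2 = N · v_3 = (3, -7, -4, 3, -9)ᵀ.
Then v_1 = N · v_2 = (-1, 2, 1, -1, 2)ᵀ.

Sanity check: (A − (-5)·I) v_1 = (0, 0, 0, 0, 0)ᵀ = 0. ✓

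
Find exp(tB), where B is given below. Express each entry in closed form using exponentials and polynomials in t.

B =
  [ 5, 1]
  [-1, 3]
e^{tB} =
  [t*exp(4*t) + exp(4*t), t*exp(4*t)]
  [-t*exp(4*t), -t*exp(4*t) + exp(4*t)]

Strategy: write B = P · J · P⁻¹ where J is a Jordan canonical form, so e^{tB} = P · e^{tJ} · P⁻¹, and e^{tJ} can be computed block-by-block.

B has Jordan form
J =
  [4, 1]
  [0, 4]
(up to reordering of blocks).

Per-block formulas:
  For a 2×2 Jordan block J_2(4): exp(t · J_2(4)) = e^(4t)·(I + t·N), where N is the 2×2 nilpotent shift.

After assembling e^{tJ} and conjugating by P, we get:

e^{tB} =
  [t*exp(4*t) + exp(4*t), t*exp(4*t)]
  [-t*exp(4*t), -t*exp(4*t) + exp(4*t)]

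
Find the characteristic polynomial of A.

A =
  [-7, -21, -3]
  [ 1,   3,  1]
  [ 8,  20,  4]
x^3 - 12*x + 16

Expanding det(x·I − A) (e.g. by cofactor expansion or by noting that A is similar to its Jordan form J, which has the same characteristic polynomial as A) gives
  χ_A(x) = x^3 - 12*x + 16
which factors as (x - 2)^2*(x + 4). The eigenvalues (with algebraic multiplicities) are λ = -4 with multiplicity 1, λ = 2 with multiplicity 2.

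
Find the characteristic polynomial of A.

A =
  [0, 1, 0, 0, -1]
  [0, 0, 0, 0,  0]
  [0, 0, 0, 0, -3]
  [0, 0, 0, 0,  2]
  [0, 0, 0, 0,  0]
x^5

Expanding det(x·I − A) (e.g. by cofactor expansion or by noting that A is similar to its Jordan form J, which has the same characteristic polynomial as A) gives
  χ_A(x) = x^5
which factors as x^5. The eigenvalues (with algebraic multiplicities) are λ = 0 with multiplicity 5.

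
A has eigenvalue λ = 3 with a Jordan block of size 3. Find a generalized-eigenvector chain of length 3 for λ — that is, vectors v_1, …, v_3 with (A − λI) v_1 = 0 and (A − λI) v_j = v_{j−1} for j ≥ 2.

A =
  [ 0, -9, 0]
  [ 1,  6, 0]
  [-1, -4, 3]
A Jordan chain for λ = 3 of length 3:
v_1 = (0, 0, -1)ᵀ
v_2 = (-3, 1, -1)ᵀ
v_3 = (1, 0, 0)ᵀ

Let N = A − (3)·I. We want v_3 with N^3 v_3 = 0 but N^2 v_3 ≠ 0; then v_{j-1} := N · v_j for j = 3, …, 2.

Pick v_3 = (1, 0, 0)ᵀ.
Then v_2 = N · v_3 = (-3, 1, -1)ᵀ.
Then v_1 = N · v_2 = (0, 0, -1)ᵀ.

Sanity check: (A − (3)·I) v_1 = (0, 0, 0)ᵀ = 0. ✓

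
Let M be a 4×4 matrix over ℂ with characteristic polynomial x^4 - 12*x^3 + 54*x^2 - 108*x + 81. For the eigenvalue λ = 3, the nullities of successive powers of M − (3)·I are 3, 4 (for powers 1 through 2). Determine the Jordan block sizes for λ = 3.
Block sizes for λ = 3: [2, 1, 1]

From the dimensions of kernels of powers, the number of Jordan blocks of size at least j is d_j − d_{j−1} where d_j = dim ker(N^j) (with d_0 = 0). Computing the differences gives [3, 1].
The number of blocks of size exactly k is (#blocks of size ≥ k) − (#blocks of size ≥ k + 1), so the partition is: 2 block(s) of size 1, 1 block(s) of size 2.
In nonincreasing order the block sizes are [2, 1, 1].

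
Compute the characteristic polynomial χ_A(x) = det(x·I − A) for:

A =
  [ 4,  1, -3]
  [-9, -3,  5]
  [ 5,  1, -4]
x^3 + 3*x^2 + 3*x + 1

Expanding det(x·I − A) (e.g. by cofactor expansion or by noting that A is similar to its Jordan form J, which has the same characteristic polynomial as A) gives
  χ_A(x) = x^3 + 3*x^2 + 3*x + 1
which factors as (x + 1)^3. The eigenvalues (with algebraic multiplicities) are λ = -1 with multiplicity 3.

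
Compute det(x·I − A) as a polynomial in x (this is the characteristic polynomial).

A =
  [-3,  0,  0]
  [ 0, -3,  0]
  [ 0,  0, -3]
x^3 + 9*x^2 + 27*x + 27

Expanding det(x·I − A) (e.g. by cofactor expansion or by noting that A is similar to its Jordan form J, which has the same characteristic polynomial as A) gives
  χ_A(x) = x^3 + 9*x^2 + 27*x + 27
which factors as (x + 3)^3. The eigenvalues (with algebraic multiplicities) are λ = -3 with multiplicity 3.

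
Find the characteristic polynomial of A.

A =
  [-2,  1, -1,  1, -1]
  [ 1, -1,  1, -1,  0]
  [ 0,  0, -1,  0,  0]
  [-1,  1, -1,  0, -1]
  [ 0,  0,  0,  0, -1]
x^5 + 5*x^4 + 10*x^3 + 10*x^2 + 5*x + 1

Expanding det(x·I − A) (e.g. by cofactor expansion or by noting that A is similar to its Jordan form J, which has the same characteristic polynomial as A) gives
  χ_A(x) = x^5 + 5*x^4 + 10*x^3 + 10*x^2 + 5*x + 1
which factors as (x + 1)^5. The eigenvalues (with algebraic multiplicities) are λ = -1 with multiplicity 5.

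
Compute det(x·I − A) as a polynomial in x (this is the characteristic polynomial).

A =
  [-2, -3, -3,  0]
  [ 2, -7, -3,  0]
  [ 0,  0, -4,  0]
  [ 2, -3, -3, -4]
x^4 + 17*x^3 + 108*x^2 + 304*x + 320

Expanding det(x·I − A) (e.g. by cofactor expansion or by noting that A is similar to its Jordan form J, which has the same characteristic polynomial as A) gives
  χ_A(x) = x^4 + 17*x^3 + 108*x^2 + 304*x + 320
which factors as (x + 4)^3*(x + 5). The eigenvalues (with algebraic multiplicities) are λ = -5 with multiplicity 1, λ = -4 with multiplicity 3.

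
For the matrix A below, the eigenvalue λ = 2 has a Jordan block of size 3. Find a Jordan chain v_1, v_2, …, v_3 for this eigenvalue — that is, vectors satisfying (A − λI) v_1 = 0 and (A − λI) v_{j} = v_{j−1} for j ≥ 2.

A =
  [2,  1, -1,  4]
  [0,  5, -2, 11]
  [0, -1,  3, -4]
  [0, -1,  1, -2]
A Jordan chain for λ = 2 of length 3:
v_1 = (1, 3, -1, -1)ᵀ
v_2 = (-1, -2, 1, 1)ᵀ
v_3 = (0, 0, 1, 0)ᵀ

Let N = A − (2)·I. We want v_3 with N^3 v_3 = 0 but N^2 v_3 ≠ 0; then v_{j-1} := N · v_j for j = 3, …, 2.

Pick v_3 = (0, 0, 1, 0)ᵀ.
Then v_2 = N · v_3 = (-1, -2, 1, 1)ᵀ.
Then v_1 = N · v_2 = (1, 3, -1, -1)ᵀ.

Sanity check: (A − (2)·I) v_1 = (0, 0, 0, 0)ᵀ = 0. ✓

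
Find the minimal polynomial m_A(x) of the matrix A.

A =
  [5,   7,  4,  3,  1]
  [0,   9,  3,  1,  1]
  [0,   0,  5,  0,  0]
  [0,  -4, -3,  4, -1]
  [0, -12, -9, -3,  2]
x^3 - 15*x^2 + 75*x - 125

The characteristic polynomial is χ_A(x) = (x - 5)^5, so the eigenvalues are known. The minimal polynomial is
  m_A(x) = Π_λ (x − λ)^{k_λ}
where k_λ is the size of the *largest* Jordan block for λ (equivalently, the smallest k with (A − λI)^k v = 0 for every generalised eigenvector v of λ).

  λ = 5: largest Jordan block has size 3, contributing (x − 5)^3

So m_A(x) = (x - 5)^3 = x^3 - 15*x^2 + 75*x - 125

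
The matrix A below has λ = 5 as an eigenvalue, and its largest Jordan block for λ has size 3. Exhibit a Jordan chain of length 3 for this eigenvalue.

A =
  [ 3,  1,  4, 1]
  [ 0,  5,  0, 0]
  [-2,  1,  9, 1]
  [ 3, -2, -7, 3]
A Jordan chain for λ = 5 of length 3:
v_1 = (-1, 0, -1, 2)ᵀ
v_2 = (-2, 0, -2, 3)ᵀ
v_3 = (1, 0, 0, 0)ᵀ

Let N = A − (5)·I. We want v_3 with N^3 v_3 = 0 but N^2 v_3 ≠ 0; then v_{j-1} := N · v_j for j = 3, …, 2.

Pick v_3 = (1, 0, 0, 0)ᵀ.
Then v_2 = N · v_3 = (-2, 0, -2, 3)ᵀ.
Then v_1 = N · v_2 = (-1, 0, -1, 2)ᵀ.

Sanity check: (A − (5)·I) v_1 = (0, 0, 0, 0)ᵀ = 0. ✓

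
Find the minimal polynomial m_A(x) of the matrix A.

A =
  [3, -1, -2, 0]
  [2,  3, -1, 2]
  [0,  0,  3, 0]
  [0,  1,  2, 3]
x^3 - 9*x^2 + 27*x - 27

The characteristic polynomial is χ_A(x) = (x - 3)^4, so the eigenvalues are known. The minimal polynomial is
  m_A(x) = Π_λ (x − λ)^{k_λ}
where k_λ is the size of the *largest* Jordan block for λ (equivalently, the smallest k with (A − λI)^k v = 0 for every generalised eigenvector v of λ).

  λ = 3: largest Jordan block has size 3, contributing (x − 3)^3

So m_A(x) = (x - 3)^3 = x^3 - 9*x^2 + 27*x - 27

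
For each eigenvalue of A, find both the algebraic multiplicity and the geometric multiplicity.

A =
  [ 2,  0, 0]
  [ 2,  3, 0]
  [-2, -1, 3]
λ = 2: alg = 1, geom = 1; λ = 3: alg = 2, geom = 1

Step 1 — factor the characteristic polynomial to read off the algebraic multiplicities:
  χ_A(x) = (x - 3)^2*(x - 2)

Step 2 — compute geometric multiplicities via the rank-nullity identity g(λ) = n − rank(A − λI):
  rank(A − (2)·I) = 2, so dim ker(A − (2)·I) = n − 2 = 1
  rank(A − (3)·I) = 2, so dim ker(A − (3)·I) = n − 2 = 1

Summary:
  λ = 2: algebraic multiplicity = 1, geometric multiplicity = 1
  λ = 3: algebraic multiplicity = 2, geometric multiplicity = 1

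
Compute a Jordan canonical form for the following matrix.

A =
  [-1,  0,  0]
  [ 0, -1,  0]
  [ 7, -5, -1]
J_2(-1) ⊕ J_1(-1)

The characteristic polynomial is
  det(x·I − A) = x^3 + 3*x^2 + 3*x + 1 = (x + 1)^3

Eigenvalues and multiplicities (the geometric multiplicity of λ is n − rank(A − λI), which equals the number of Jordan blocks for λ):
  λ = -1: algebraic multiplicity = 3, geometric multiplicity = 2

Determining the block sizes for each eigenvalue:
  λ = -1: 2 blocks summing to 3 forces exactly one block of size 2 and the rest size 1 → block sizes [2, 1]

Assembling the blocks gives a Jordan form
J =
  [-1,  1,  0]
  [ 0, -1,  0]
  [ 0,  0, -1]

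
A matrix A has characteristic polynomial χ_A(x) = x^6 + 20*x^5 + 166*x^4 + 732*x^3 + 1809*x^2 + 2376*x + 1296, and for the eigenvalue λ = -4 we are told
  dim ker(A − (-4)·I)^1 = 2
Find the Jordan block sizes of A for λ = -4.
Block sizes for λ = -4: [1, 1]

From the dimensions of kernels of powers, the number of Jordan blocks of size at least j is d_j − d_{j−1} where d_j = dim ker(N^j) (with d_0 = 0). Computing the differences gives [2].
The number of blocks of size exactly k is (#blocks of size ≥ k) − (#blocks of size ≥ k + 1), so the partition is: 2 block(s) of size 1.
In nonincreasing order the block sizes are [1, 1].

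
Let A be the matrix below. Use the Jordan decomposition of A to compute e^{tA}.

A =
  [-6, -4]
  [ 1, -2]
e^{tA} =
  [-2*t*exp(-4*t) + exp(-4*t), -4*t*exp(-4*t)]
  [t*exp(-4*t), 2*t*exp(-4*t) + exp(-4*t)]

Strategy: write A = P · J · P⁻¹ where J is a Jordan canonical form, so e^{tA} = P · e^{tJ} · P⁻¹, and e^{tJ} can be computed block-by-block.

A has Jordan form
J =
  [-4,  1]
  [ 0, -4]
(up to reordering of blocks).

Per-block formulas:
  For a 2×2 Jordan block J_2(-4): exp(t · J_2(-4)) = e^(-4t)·(I + t·N), where N is the 2×2 nilpotent shift.

After assembling e^{tJ} and conjugating by P, we get:

e^{tA} =
  [-2*t*exp(-4*t) + exp(-4*t), -4*t*exp(-4*t)]
  [t*exp(-4*t), 2*t*exp(-4*t) + exp(-4*t)]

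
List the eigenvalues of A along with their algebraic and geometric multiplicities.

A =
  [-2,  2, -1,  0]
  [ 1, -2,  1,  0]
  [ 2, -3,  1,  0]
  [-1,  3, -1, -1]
λ = -1: alg = 4, geom = 2

Step 1 — factor the characteristic polynomial to read off the algebraic multiplicities:
  χ_A(x) = (x + 1)^4

Step 2 — compute geometric multiplicities via the rank-nullity identity g(λ) = n − rank(A − λI):
  rank(A − (-1)·I) = 2, so dim ker(A − (-1)·I) = n − 2 = 2

Summary:
  λ = -1: algebraic multiplicity = 4, geometric multiplicity = 2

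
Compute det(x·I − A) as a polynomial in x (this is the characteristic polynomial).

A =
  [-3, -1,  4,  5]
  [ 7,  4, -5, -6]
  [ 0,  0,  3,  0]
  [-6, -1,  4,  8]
x^4 - 12*x^3 + 54*x^2 - 108*x + 81

Expanding det(x·I − A) (e.g. by cofactor expansion or by noting that A is similar to its Jordan form J, which has the same characteristic polynomial as A) gives
  χ_A(x) = x^4 - 12*x^3 + 54*x^2 - 108*x + 81
which factors as (x - 3)^4. The eigenvalues (with algebraic multiplicities) are λ = 3 with multiplicity 4.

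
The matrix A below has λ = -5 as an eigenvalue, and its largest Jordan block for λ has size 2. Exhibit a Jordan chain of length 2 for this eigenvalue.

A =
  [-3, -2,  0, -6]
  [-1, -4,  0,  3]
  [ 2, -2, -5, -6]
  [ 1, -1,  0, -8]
A Jordan chain for λ = -5 of length 2:
v_1 = (2, -1, 2, 1)ᵀ
v_2 = (1, 0, 0, 0)ᵀ

Let N = A − (-5)·I. We want v_2 with N^2 v_2 = 0 but N^1 v_2 ≠ 0; then v_{j-1} := N · v_j for j = 2, …, 2.

Pick v_2 = (1, 0, 0, 0)ᵀ.
Then v_1 = N · v_2 = (2, -1, 2, 1)ᵀ.

Sanity check: (A − (-5)·I) v_1 = (0, 0, 0, 0)ᵀ = 0. ✓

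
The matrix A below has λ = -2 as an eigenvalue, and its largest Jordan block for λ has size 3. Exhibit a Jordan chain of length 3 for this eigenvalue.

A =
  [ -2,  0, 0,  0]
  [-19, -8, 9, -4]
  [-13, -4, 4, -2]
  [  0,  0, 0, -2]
A Jordan chain for λ = -2 of length 3:
v_1 = (0, -3, -2, 0)ᵀ
v_2 = (0, -19, -13, 0)ᵀ
v_3 = (1, 0, 0, 0)ᵀ

Let N = A − (-2)·I. We want v_3 with N^3 v_3 = 0 but N^2 v_3 ≠ 0; then v_{j-1} := N · v_j for j = 3, …, 2.

Pick v_3 = (1, 0, 0, 0)ᵀ.
Then v_2 = N · v_3 = (0, -19, -13, 0)ᵀ.
Then v_1 = N · v_2 = (0, -3, -2, 0)ᵀ.

Sanity check: (A − (-2)·I) v_1 = (0, 0, 0, 0)ᵀ = 0. ✓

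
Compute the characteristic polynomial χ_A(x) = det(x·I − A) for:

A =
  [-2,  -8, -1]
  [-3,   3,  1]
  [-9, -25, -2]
x^3 + x^2 - 16*x + 20

Expanding det(x·I − A) (e.g. by cofactor expansion or by noting that A is similar to its Jordan form J, which has the same characteristic polynomial as A) gives
  χ_A(x) = x^3 + x^2 - 16*x + 20
which factors as (x - 2)^2*(x + 5). The eigenvalues (with algebraic multiplicities) are λ = -5 with multiplicity 1, λ = 2 with multiplicity 2.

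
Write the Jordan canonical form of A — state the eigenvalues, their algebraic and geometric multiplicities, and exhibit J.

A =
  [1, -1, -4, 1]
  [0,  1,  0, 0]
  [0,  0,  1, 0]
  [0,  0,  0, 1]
J_2(1) ⊕ J_1(1) ⊕ J_1(1)

The characteristic polynomial is
  det(x·I − A) = x^4 - 4*x^3 + 6*x^2 - 4*x + 1 = (x - 1)^4

Eigenvalues and multiplicities (the geometric multiplicity of λ is n − rank(A − λI), which equals the number of Jordan blocks for λ):
  λ = 1: algebraic multiplicity = 4, geometric multiplicity = 3

Determining the block sizes for each eigenvalue:
  λ = 1: 3 blocks summing to 4 forces exactly one block of size 2 and the rest size 1 → block sizes [2, 1, 1]

Assembling the blocks gives a Jordan form
J =
  [1, 1, 0, 0]
  [0, 1, 0, 0]
  [0, 0, 1, 0]
  [0, 0, 0, 1]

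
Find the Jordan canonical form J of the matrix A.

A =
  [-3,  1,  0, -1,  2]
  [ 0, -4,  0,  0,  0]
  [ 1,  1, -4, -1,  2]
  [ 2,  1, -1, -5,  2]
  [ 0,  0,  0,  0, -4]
J_3(-4) ⊕ J_1(-4) ⊕ J_1(-4)

The characteristic polynomial is
  det(x·I − A) = x^5 + 20*x^4 + 160*x^3 + 640*x^2 + 1280*x + 1024 = (x + 4)^5

Eigenvalues and multiplicities (the geometric multiplicity of λ is n − rank(A − λI), which equals the number of Jordan blocks for λ):
  λ = -4: algebraic multiplicity = 5, geometric multiplicity = 3

Determining the block sizes for each eigenvalue:
  λ = -4: with am = 5 and gm = 3, the partition is not yet determined (e.g. several partitions of 5 into 3 parts exist). Let N = A − (-4)·I. Computing rank(N^1) = 2, rank(N^2) = 1, rank(N^3) = 0; the number of blocks of size ≥ j is rank(N^{j−1}) − rank(N^j), giving [3, 1, 1]. So we have 1 block(s) of size 3, 2 block(s) of size 1 → block sizes [3, 1, 1]

Assembling the blocks gives a Jordan form
J =
  [-4,  1,  0,  0,  0]
  [ 0, -4,  1,  0,  0]
  [ 0,  0, -4,  0,  0]
  [ 0,  0,  0, -4,  0]
  [ 0,  0,  0,  0, -4]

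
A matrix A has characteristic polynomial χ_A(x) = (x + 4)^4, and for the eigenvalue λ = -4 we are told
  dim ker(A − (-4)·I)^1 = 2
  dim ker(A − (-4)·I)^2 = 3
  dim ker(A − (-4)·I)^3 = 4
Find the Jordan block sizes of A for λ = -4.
Block sizes for λ = -4: [3, 1]

From the dimensions of kernels of powers, the number of Jordan blocks of size at least j is d_j − d_{j−1} where d_j = dim ker(N^j) (with d_0 = 0). Computing the differences gives [2, 1, 1].
The number of blocks of size exactly k is (#blocks of size ≥ k) − (#blocks of size ≥ k + 1), so the partition is: 1 block(s) of size 1, 1 block(s) of size 3.
In nonincreasing order the block sizes are [3, 1].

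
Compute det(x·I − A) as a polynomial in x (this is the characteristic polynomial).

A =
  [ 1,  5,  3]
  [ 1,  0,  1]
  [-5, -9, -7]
x^3 + 6*x^2 + 12*x + 8

Expanding det(x·I − A) (e.g. by cofactor expansion or by noting that A is similar to its Jordan form J, which has the same characteristic polynomial as A) gives
  χ_A(x) = x^3 + 6*x^2 + 12*x + 8
which factors as (x + 2)^3. The eigenvalues (with algebraic multiplicities) are λ = -2 with multiplicity 3.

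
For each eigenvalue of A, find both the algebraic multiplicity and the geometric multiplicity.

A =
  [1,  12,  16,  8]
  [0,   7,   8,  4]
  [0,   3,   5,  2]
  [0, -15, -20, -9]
λ = 1: alg = 4, geom = 3

Step 1 — factor the characteristic polynomial to read off the algebraic multiplicities:
  χ_A(x) = (x - 1)^4

Step 2 — compute geometric multiplicities via the rank-nullity identity g(λ) = n − rank(A − λI):
  rank(A − (1)·I) = 1, so dim ker(A − (1)·I) = n − 1 = 3

Summary:
  λ = 1: algebraic multiplicity = 4, geometric multiplicity = 3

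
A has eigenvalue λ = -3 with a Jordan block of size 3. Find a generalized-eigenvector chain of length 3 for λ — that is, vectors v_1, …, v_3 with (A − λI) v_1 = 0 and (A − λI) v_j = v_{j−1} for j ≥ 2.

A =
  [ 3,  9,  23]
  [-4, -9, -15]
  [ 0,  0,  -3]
A Jordan chain for λ = -3 of length 3:
v_1 = (3, -2, 0)ᵀ
v_2 = (23, -15, 0)ᵀ
v_3 = (0, 0, 1)ᵀ

Let N = A − (-3)·I. We want v_3 with N^3 v_3 = 0 but N^2 v_3 ≠ 0; then v_{j-1} := N · v_j for j = 3, …, 2.

Pick v_3 = (0, 0, 1)ᵀ.
Then v_2 = N · v_3 = (23, -15, 0)ᵀ.
Then v_1 = N · v_2 = (3, -2, 0)ᵀ.

Sanity check: (A − (-3)·I) v_1 = (0, 0, 0)ᵀ = 0. ✓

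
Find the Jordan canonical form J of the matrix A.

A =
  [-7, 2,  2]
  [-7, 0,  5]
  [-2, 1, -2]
J_3(-3)

The characteristic polynomial is
  det(x·I − A) = x^3 + 9*x^2 + 27*x + 27 = (x + 3)^3

Eigenvalues and multiplicities (the geometric multiplicity of λ is n − rank(A − λI), which equals the number of Jordan blocks for λ):
  λ = -3: algebraic multiplicity = 3, geometric multiplicity = 1

Determining the block sizes for each eigenvalue:
  λ = -3: one block (gm = 1), so the single block has size am = 3 → block sizes [3]

Assembling the blocks gives a Jordan form
J =
  [-3,  1,  0]
  [ 0, -3,  1]
  [ 0,  0, -3]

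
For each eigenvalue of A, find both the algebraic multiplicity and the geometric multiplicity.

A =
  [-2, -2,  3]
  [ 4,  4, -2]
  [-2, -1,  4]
λ = 2: alg = 3, geom = 1

Step 1 — factor the characteristic polynomial to read off the algebraic multiplicities:
  χ_A(x) = (x - 2)^3

Step 2 — compute geometric multiplicities via the rank-nullity identity g(λ) = n − rank(A − λI):
  rank(A − (2)·I) = 2, so dim ker(A − (2)·I) = n − 2 = 1

Summary:
  λ = 2: algebraic multiplicity = 3, geometric multiplicity = 1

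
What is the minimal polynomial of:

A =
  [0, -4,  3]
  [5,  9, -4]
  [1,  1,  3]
x^3 - 12*x^2 + 48*x - 64

The characteristic polynomial is χ_A(x) = (x - 4)^3, so the eigenvalues are known. The minimal polynomial is
  m_A(x) = Π_λ (x − λ)^{k_λ}
where k_λ is the size of the *largest* Jordan block for λ (equivalently, the smallest k with (A − λI)^k v = 0 for every generalised eigenvector v of λ).

  λ = 4: largest Jordan block has size 3, contributing (x − 4)^3

So m_A(x) = (x - 4)^3 = x^3 - 12*x^2 + 48*x - 64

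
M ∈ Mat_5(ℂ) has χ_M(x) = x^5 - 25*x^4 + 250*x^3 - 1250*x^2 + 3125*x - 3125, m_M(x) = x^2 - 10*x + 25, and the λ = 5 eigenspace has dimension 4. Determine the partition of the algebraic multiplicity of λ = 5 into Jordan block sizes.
Block sizes for λ = 5: [2, 1, 1, 1]

Step 1 — from the characteristic polynomial, algebraic multiplicity of λ = 5 is 5. From dim ker(M − (5)·I) = 4, there are exactly 4 Jordan blocks for λ = 5.
Step 2 — from the minimal polynomial, the factor (x − 5)^2 tells us the largest block for λ = 5 has size 2.
Step 3 — with total size 5, 4 blocks, and largest block 2, the block sizes (in nonincreasing order) are [2, 1, 1, 1].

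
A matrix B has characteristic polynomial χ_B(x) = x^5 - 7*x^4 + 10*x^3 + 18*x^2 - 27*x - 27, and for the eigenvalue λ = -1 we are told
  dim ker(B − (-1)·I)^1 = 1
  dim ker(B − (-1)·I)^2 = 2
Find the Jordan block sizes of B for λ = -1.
Block sizes for λ = -1: [2]

From the dimensions of kernels of powers, the number of Jordan blocks of size at least j is d_j − d_{j−1} where d_j = dim ker(N^j) (with d_0 = 0). Computing the differences gives [1, 1].
The number of blocks of size exactly k is (#blocks of size ≥ k) − (#blocks of size ≥ k + 1), so the partition is: 1 block(s) of size 2.
In nonincreasing order the block sizes are [2].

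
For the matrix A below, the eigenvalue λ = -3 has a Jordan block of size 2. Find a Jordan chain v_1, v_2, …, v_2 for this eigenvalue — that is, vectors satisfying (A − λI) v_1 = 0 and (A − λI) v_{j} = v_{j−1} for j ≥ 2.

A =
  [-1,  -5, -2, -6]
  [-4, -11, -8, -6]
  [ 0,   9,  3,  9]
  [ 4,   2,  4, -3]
A Jordan chain for λ = -3 of length 2:
v_1 = (2, -4, 0, 4)ᵀ
v_2 = (1, 0, 0, 0)ᵀ

Let N = A − (-3)·I. We want v_2 with N^2 v_2 = 0 but N^1 v_2 ≠ 0; then v_{j-1} := N · v_j for j = 2, …, 2.

Pick v_2 = (1, 0, 0, 0)ᵀ.
Then v_1 = N · v_2 = (2, -4, 0, 4)ᵀ.

Sanity check: (A − (-3)·I) v_1 = (0, 0, 0, 0)ᵀ = 0. ✓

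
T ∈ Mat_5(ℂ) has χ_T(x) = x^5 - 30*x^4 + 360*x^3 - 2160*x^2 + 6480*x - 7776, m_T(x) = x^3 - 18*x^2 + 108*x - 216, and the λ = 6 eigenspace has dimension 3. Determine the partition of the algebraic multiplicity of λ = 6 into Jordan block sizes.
Block sizes for λ = 6: [3, 1, 1]

Step 1 — from the characteristic polynomial, algebraic multiplicity of λ = 6 is 5. From dim ker(T − (6)·I) = 3, there are exactly 3 Jordan blocks for λ = 6.
Step 2 — from the minimal polynomial, the factor (x − 6)^3 tells us the largest block for λ = 6 has size 3.
Step 3 — with total size 5, 3 blocks, and largest block 3, the block sizes (in nonincreasing order) are [3, 1, 1].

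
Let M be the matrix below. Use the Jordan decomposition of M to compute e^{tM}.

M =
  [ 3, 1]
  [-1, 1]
e^{tM} =
  [t*exp(2*t) + exp(2*t), t*exp(2*t)]
  [-t*exp(2*t), -t*exp(2*t) + exp(2*t)]

Strategy: write M = P · J · P⁻¹ where J is a Jordan canonical form, so e^{tM} = P · e^{tJ} · P⁻¹, and e^{tJ} can be computed block-by-block.

M has Jordan form
J =
  [2, 1]
  [0, 2]
(up to reordering of blocks).

Per-block formulas:
  For a 2×2 Jordan block J_2(2): exp(t · J_2(2)) = e^(2t)·(I + t·N), where N is the 2×2 nilpotent shift.

After assembling e^{tJ} and conjugating by P, we get:

e^{tM} =
  [t*exp(2*t) + exp(2*t), t*exp(2*t)]
  [-t*exp(2*t), -t*exp(2*t) + exp(2*t)]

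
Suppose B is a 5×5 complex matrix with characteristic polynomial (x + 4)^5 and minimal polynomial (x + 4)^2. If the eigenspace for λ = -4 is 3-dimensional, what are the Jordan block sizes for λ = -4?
Block sizes for λ = -4: [2, 2, 1]

Step 1 — from the characteristic polynomial, algebraic multiplicity of λ = -4 is 5. From dim ker(B − (-4)·I) = 3, there are exactly 3 Jordan blocks for λ = -4.
Step 2 — from the minimal polynomial, the factor (x + 4)^2 tells us the largest block for λ = -4 has size 2.
Step 3 — with total size 5, 3 blocks, and largest block 2, the block sizes (in nonincreasing order) are [2, 2, 1].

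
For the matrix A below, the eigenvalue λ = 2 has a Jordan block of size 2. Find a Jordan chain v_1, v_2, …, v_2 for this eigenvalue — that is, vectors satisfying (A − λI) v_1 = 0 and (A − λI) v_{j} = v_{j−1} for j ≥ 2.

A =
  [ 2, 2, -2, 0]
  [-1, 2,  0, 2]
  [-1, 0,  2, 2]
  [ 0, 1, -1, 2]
A Jordan chain for λ = 2 of length 2:
v_1 = (0, -1, -1, 0)ᵀ
v_2 = (1, 0, 0, 0)ᵀ

Let N = A − (2)·I. We want v_2 with N^2 v_2 = 0 but N^1 v_2 ≠ 0; then v_{j-1} := N · v_j for j = 2, …, 2.

Pick v_2 = (1, 0, 0, 0)ᵀ.
Then v_1 = N · v_2 = (0, -1, -1, 0)ᵀ.

Sanity check: (A − (2)·I) v_1 = (0, 0, 0, 0)ᵀ = 0. ✓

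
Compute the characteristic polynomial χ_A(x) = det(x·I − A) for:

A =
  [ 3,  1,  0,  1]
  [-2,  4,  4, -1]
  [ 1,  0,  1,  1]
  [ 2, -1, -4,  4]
x^4 - 12*x^3 + 54*x^2 - 108*x + 81

Expanding det(x·I − A) (e.g. by cofactor expansion or by noting that A is similar to its Jordan form J, which has the same characteristic polynomial as A) gives
  χ_A(x) = x^4 - 12*x^3 + 54*x^2 - 108*x + 81
which factors as (x - 3)^4. The eigenvalues (with algebraic multiplicities) are λ = 3 with multiplicity 4.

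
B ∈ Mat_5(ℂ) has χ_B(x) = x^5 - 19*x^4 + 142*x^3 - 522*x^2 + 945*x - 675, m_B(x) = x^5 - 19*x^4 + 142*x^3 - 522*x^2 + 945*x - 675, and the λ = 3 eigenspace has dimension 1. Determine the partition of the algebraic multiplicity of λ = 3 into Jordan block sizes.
Block sizes for λ = 3: [3]

Step 1 — from the characteristic polynomial, algebraic multiplicity of λ = 3 is 3. From dim ker(B − (3)·I) = 1, there are exactly 1 Jordan blocks for λ = 3.
Step 2 — from the minimal polynomial, the factor (x − 3)^3 tells us the largest block for λ = 3 has size 3.
Step 3 — with total size 3, 1 blocks, and largest block 3, the block sizes (in nonincreasing order) are [3].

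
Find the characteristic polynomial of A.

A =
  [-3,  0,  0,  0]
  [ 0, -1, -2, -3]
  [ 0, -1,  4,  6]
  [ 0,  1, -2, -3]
x^4 + 3*x^3

Expanding det(x·I − A) (e.g. by cofactor expansion or by noting that A is similar to its Jordan form J, which has the same characteristic polynomial as A) gives
  χ_A(x) = x^4 + 3*x^3
which factors as x^3*(x + 3). The eigenvalues (with algebraic multiplicities) are λ = -3 with multiplicity 1, λ = 0 with multiplicity 3.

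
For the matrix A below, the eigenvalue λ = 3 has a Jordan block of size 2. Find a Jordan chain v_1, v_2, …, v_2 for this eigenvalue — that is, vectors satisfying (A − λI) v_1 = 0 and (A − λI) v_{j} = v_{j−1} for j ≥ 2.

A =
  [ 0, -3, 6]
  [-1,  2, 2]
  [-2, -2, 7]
A Jordan chain for λ = 3 of length 2:
v_1 = (-3, -1, -2)ᵀ
v_2 = (1, 0, 0)ᵀ

Let N = A − (3)·I. We want v_2 with N^2 v_2 = 0 but N^1 v_2 ≠ 0; then v_{j-1} := N · v_j for j = 2, …, 2.

Pick v_2 = (1, 0, 0)ᵀ.
Then v_1 = N · v_2 = (-3, -1, -2)ᵀ.

Sanity check: (A − (3)·I) v_1 = (0, 0, 0)ᵀ = 0. ✓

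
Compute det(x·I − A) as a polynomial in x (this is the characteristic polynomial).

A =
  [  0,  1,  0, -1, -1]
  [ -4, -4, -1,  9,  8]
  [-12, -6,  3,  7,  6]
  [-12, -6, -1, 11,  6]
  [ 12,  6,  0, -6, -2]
x^5 - 8*x^4 + 4*x^3 + 80*x^2 - 64*x - 256

Expanding det(x·I − A) (e.g. by cofactor expansion or by noting that A is similar to its Jordan form J, which has the same characteristic polynomial as A) gives
  χ_A(x) = x^5 - 8*x^4 + 4*x^3 + 80*x^2 - 64*x - 256
which factors as (x - 4)^3*(x + 2)^2. The eigenvalues (with algebraic multiplicities) are λ = -2 with multiplicity 2, λ = 4 with multiplicity 3.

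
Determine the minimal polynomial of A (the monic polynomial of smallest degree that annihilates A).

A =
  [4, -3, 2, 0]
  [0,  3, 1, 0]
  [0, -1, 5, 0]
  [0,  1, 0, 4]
x^3 - 12*x^2 + 48*x - 64

The characteristic polynomial is χ_A(x) = (x - 4)^4, so the eigenvalues are known. The minimal polynomial is
  m_A(x) = Π_λ (x − λ)^{k_λ}
where k_λ is the size of the *largest* Jordan block for λ (equivalently, the smallest k with (A − λI)^k v = 0 for every generalised eigenvector v of λ).

  λ = 4: largest Jordan block has size 3, contributing (x − 4)^3

So m_A(x) = (x - 4)^3 = x^3 - 12*x^2 + 48*x - 64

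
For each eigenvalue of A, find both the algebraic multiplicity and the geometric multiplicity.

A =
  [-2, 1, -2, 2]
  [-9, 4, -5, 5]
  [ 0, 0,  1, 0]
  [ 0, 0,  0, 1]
λ = 1: alg = 4, geom = 2

Step 1 — factor the characteristic polynomial to read off the algebraic multiplicities:
  χ_A(x) = (x - 1)^4

Step 2 — compute geometric multiplicities via the rank-nullity identity g(λ) = n − rank(A − λI):
  rank(A − (1)·I) = 2, so dim ker(A − (1)·I) = n − 2 = 2

Summary:
  λ = 1: algebraic multiplicity = 4, geometric multiplicity = 2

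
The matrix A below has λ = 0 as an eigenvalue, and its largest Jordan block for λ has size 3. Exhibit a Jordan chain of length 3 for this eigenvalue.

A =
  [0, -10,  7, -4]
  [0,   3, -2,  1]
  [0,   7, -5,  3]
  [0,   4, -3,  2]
A Jordan chain for λ = 0 of length 3:
v_1 = (3, -1, -2, -1)ᵀ
v_2 = (-10, 3, 7, 4)ᵀ
v_3 = (0, 1, 0, 0)ᵀ

Let N = A − (0)·I. We want v_3 with N^3 v_3 = 0 but N^2 v_3 ≠ 0; then v_{j-1} := N · v_j for j = 3, …, 2.

Pick v_3 = (0, 1, 0, 0)ᵀ.
Then v_2 = N · v_3 = (-10, 3, 7, 4)ᵀ.
Then v_1 = N · v_2 = (3, -1, -2, -1)ᵀ.

Sanity check: (A − (0)·I) v_1 = (0, 0, 0, 0)ᵀ = 0. ✓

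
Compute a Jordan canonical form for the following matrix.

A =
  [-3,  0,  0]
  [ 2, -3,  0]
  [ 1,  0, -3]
J_2(-3) ⊕ J_1(-3)

The characteristic polynomial is
  det(x·I − A) = x^3 + 9*x^2 + 27*x + 27 = (x + 3)^3

Eigenvalues and multiplicities (the geometric multiplicity of λ is n − rank(A − λI), which equals the number of Jordan blocks for λ):
  λ = -3: algebraic multiplicity = 3, geometric multiplicity = 2

Determining the block sizes for each eigenvalue:
  λ = -3: 2 blocks summing to 3 forces exactly one block of size 2 and the rest size 1 → block sizes [2, 1]

Assembling the blocks gives a Jordan form
J =
  [-3,  1,  0]
  [ 0, -3,  0]
  [ 0,  0, -3]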